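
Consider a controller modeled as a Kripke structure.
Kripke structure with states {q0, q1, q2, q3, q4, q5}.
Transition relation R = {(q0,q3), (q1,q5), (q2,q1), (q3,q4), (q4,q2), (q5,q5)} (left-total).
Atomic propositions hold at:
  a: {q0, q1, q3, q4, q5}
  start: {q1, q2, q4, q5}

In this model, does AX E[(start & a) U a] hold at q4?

No

Sat(start & a) = {q1, q4, q5}
E[(start & a) U a]: least fixpoint, start Z0 = Sat(a) = {q0, q1, q3, q4, q5}, add states in Sat(start & a) with some successor in Z. Already a fixed point.
Sat(E[(start & a) U a]) = {q0, q1, q3, q4, q5}
Sat(AX E[(start & a) U a]) = {s : every successor in {q0, q1, q3, q4, q5}} = {q0, q1, q2, q3, q5}
q4 ∉ Sat(AX E[(start & a) U a]) = {q0, q1, q2, q3, q5}, so the formula does not hold at q4.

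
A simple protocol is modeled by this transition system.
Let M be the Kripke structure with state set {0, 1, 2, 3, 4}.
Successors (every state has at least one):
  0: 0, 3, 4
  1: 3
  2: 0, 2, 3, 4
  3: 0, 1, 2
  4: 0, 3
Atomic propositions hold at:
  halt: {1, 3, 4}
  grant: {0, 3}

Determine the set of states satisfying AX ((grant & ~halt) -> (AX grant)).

{1}

Sat(~halt) = {0, 2}
Sat(grant & ~halt) = {0}
Sat(AX grant) = {s : every successor in {0, 3}} = {1, 4}
Sat((grant & ~halt) -> (AX grant)) = {1, 2, 3, 4}
Sat(AX ((grant & ~halt) -> (AX grant))) = {s : every successor in {1, 2, 3, 4}} = {1}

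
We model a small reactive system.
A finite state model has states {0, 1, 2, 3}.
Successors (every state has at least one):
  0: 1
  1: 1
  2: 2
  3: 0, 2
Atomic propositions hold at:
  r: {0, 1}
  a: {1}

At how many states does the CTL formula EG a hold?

EG a: greatest fixpoint, start Z0 = {1}, keep only states in Sat with some successor in Z. Already a fixed point.
Sat(EG a) = {1}
|Sat(EG a)| = |{1}| = 1.

1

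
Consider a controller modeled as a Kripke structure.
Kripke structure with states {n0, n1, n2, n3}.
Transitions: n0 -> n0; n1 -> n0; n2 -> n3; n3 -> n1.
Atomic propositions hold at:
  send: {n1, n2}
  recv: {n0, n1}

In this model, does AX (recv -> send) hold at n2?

Sat(recv -> send) = {n1, n2, n3}
Sat(AX (recv -> send)) = {s : every successor in {n1, n2, n3}} = {n2, n3}
n2 ∈ Sat(AX (recv -> send)) = {n2, n3}, so the formula holds at n2.

Yes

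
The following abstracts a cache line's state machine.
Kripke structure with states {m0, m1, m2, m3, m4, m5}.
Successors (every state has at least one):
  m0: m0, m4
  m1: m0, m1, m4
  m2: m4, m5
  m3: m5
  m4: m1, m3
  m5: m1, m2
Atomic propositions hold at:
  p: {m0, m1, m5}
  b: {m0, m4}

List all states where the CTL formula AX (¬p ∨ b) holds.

Sat(¬p) = {m2, m3, m4}
Sat(¬p ∨ b) = {m0, m2, m3, m4}
Sat(AX (¬p ∨ b)) = {s : every successor in {m0, m2, m3, m4}} = {m0}

{m0}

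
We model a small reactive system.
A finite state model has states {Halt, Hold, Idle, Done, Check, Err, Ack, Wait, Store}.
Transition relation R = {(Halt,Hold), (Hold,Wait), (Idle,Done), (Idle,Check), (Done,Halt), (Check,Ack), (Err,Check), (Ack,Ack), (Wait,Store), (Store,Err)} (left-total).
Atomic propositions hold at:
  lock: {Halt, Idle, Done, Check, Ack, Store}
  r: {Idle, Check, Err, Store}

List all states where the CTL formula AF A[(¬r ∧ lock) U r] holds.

{Halt, Hold, Idle, Done, Check, Err, Wait, Store}

Sat(¬r) = {Halt, Hold, Done, Ack, Wait}
Sat(¬r ∧ lock) = {Halt, Done, Ack}
A[(¬r ∧ lock) U r]: least fixpoint, start Z0 = Sat(r) = {Idle, Check, Err, Store}, add states in Sat(¬r ∧ lock) with every successor in Z. Already a fixed point.
Sat(A[(¬r ∧ lock) U r]) = {Idle, Check, Err, Store}
AF A[(¬r ∧ lock) U r]: least fixpoint, start Z0 = {Idle, Check, Err, Store}, add states with every successor in Z. Z1 = {Idle, Check, Err, Wait, Store}; Z2 = {Hold, Idle, Check, Err, Wait, Store}; Z3 = {Halt, Hold, Idle, Check, Err, Wait, Store}; Z4 = {Halt, Hold, Idle, Done, Check, Err, Wait, Store}; fixed.
Sat(AF A[(¬r ∧ lock) U r]) = {Halt, Hold, Idle, Done, Check, Err, Wait, Store}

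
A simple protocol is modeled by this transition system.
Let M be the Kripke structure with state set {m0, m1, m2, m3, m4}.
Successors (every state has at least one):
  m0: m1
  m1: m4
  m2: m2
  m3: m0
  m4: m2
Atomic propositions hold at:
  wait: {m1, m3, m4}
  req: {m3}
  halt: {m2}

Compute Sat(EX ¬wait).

Sat(¬wait) = {m0, m2}
Sat(EX ¬wait) = {s : some successor in {m0, m2}} = {m2, m3, m4}

{m2, m3, m4}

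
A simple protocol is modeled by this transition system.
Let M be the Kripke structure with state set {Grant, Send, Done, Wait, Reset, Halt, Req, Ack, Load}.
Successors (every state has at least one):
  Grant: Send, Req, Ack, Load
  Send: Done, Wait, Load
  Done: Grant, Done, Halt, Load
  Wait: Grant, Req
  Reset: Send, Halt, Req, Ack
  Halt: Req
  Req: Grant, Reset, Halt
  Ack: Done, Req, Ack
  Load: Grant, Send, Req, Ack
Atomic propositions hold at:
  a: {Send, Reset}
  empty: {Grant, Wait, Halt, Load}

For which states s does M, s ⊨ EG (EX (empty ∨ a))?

Sat(empty ∨ a) = {Grant, Send, Wait, Reset, Halt, Load}
Sat(EX (empty ∨ a)) = {s : some successor in {Grant, Send, Wait, Reset, Halt, Load}} = {Grant, Send, Done, Wait, Reset, Req, Load}
EG (EX (empty ∨ a)): greatest fixpoint, start Z0 = {Grant, Send, Done, Wait, Reset, Req, Load}, keep only states in Sat with some successor in Z. Already a fixed point.
Sat(EG (EX (empty ∨ a))) = {Grant, Send, Done, Wait, Reset, Req, Load}

{Grant, Send, Done, Wait, Reset, Req, Load}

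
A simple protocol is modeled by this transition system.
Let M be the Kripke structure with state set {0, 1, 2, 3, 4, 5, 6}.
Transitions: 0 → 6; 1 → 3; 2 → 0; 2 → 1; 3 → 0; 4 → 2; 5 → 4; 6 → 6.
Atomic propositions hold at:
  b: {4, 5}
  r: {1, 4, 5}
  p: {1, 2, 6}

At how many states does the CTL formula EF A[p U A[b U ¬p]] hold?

6

Sat(¬p) = {0, 3, 4, 5}
A[b U ¬p]: least fixpoint, start Z0 = Sat(¬p) = {0, 3, 4, 5}, add states in Sat(b) with every successor in Z. Already a fixed point.
Sat(A[b U ¬p]) = {0, 3, 4, 5}
A[p U A[b U ¬p]]: least fixpoint, start Z0 = Sat(A[b U ¬p]) = {0, 3, 4, 5}, add states in Sat(p) with every successor in Z. Z1 = {0, 1, 3, 4, 5}; Z2 = {0, 1, 2, 3, 4, 5}; fixed.
Sat(A[p U A[b U ¬p]]) = {0, 1, 2, 3, 4, 5}
EF A[p U A[b U ¬p]]: least fixpoint, start Z0 = {0, 1, 2, 3, 4, 5}, add states with some successor in Z. Already a fixed point.
Sat(EF A[p U A[b U ¬p]]) = {0, 1, 2, 3, 4, 5}
|Sat(EF A[p U A[b U ¬p]])| = |{0, 1, 2, 3, 4, 5}| = 6.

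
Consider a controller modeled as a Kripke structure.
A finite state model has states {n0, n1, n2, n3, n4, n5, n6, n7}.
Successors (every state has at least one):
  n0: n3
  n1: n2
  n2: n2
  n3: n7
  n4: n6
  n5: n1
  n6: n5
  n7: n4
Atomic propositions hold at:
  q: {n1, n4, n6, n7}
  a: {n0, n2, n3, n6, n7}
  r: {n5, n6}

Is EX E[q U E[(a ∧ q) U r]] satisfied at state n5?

Sat(a ∧ q) = {n6, n7}
E[(a ∧ q) U r]: least fixpoint, start Z0 = Sat(r) = {n5, n6}, add states in Sat(a ∧ q) with some successor in Z. Already a fixed point.
Sat(E[(a ∧ q) U r]) = {n5, n6}
E[q U E[(a ∧ q) U r]]: least fixpoint, start Z0 = Sat(E[(a ∧ q) U r]) = {n5, n6}, add states in Sat(q) with some successor in Z. Z1 = {n4, n5, n6}; Z2 = {n4, n5, n6, n7}; fixed.
Sat(E[q U E[(a ∧ q) U r]]) = {n4, n5, n6, n7}
Sat(EX E[q U E[(a ∧ q) U r]]) = {s : some successor in {n4, n5, n6, n7}} = {n3, n4, n6, n7}
n5 ∉ Sat(EX E[q U E[(a ∧ q) U r]]) = {n3, n4, n6, n7}, so the formula does not hold at n5.

No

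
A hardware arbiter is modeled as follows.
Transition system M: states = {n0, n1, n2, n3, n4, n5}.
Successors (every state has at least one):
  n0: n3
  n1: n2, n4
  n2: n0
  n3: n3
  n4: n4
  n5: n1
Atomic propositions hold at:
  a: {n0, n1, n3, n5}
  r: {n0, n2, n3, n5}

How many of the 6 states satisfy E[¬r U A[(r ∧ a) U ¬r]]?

3

Sat(¬r) = {n1, n4}
Sat(r ∧ a) = {n0, n3, n5}
A[(r ∧ a) U ¬r]: least fixpoint, start Z0 = Sat(¬r) = {n1, n4}, add states in Sat(r ∧ a) with every successor in Z. Z1 = {n1, n4, n5}; fixed.
Sat(A[(r ∧ a) U ¬r]) = {n1, n4, n5}
E[¬r U A[(r ∧ a) U ¬r]]: least fixpoint, start Z0 = Sat(A[(r ∧ a) U ¬r]) = {n1, n4, n5}, add states in Sat(¬r) with some successor in Z. Already a fixed point.
Sat(E[¬r U A[(r ∧ a) U ¬r]]) = {n1, n4, n5}
|Sat(E[¬r U A[(r ∧ a) U ¬r]])| = |{n1, n4, n5}| = 3.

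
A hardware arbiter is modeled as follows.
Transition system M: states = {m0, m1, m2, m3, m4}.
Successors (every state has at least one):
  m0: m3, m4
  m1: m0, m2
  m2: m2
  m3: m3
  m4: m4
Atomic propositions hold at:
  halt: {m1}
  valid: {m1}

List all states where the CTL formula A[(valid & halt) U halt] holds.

{m1}

Sat(valid & halt) = {m1}
A[(valid & halt) U halt]: least fixpoint, start Z0 = Sat(halt) = {m1}, add states in Sat(valid & halt) with every successor in Z. Already a fixed point.
Sat(A[(valid & halt) U halt]) = {m1}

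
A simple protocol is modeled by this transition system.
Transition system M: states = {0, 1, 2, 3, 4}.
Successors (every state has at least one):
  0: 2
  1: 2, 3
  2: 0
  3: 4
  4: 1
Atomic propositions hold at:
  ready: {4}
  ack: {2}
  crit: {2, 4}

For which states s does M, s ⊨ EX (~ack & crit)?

Sat(~ack) = {0, 1, 3, 4}
Sat(~ack & crit) = {4}
Sat(EX (~ack & crit)) = {s : some successor in {4}} = {3}

{3}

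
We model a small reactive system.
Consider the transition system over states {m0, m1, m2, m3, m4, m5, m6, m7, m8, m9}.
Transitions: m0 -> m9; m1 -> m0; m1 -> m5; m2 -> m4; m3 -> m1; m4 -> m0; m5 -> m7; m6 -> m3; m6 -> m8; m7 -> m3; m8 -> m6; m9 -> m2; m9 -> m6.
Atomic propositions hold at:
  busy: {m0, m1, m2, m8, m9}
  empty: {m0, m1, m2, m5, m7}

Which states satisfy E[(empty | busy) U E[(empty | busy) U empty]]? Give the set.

Sat(empty | busy) = {m0, m1, m2, m5, m7, m8, m9}
E[(empty | busy) U empty]: least fixpoint, start Z0 = Sat(empty) = {m0, m1, m2, m5, m7}, add states in Sat(empty | busy) with some successor in Z. Z1 = {m0, m1, m2, m5, m7, m9}; fixed.
Sat(E[(empty | busy) U empty]) = {m0, m1, m2, m5, m7, m9}
E[(empty | busy) U E[(empty | busy) U empty]]: least fixpoint, start Z0 = Sat(E[(empty | busy) U empty]) = {m0, m1, m2, m5, m7, m9}, add states in Sat(empty | busy) with some successor in Z. Already a fixed point.
Sat(E[(empty | busy) U E[(empty | busy) U empty]]) = {m0, m1, m2, m5, m7, m9}

{m0, m1, m2, m5, m7, m9}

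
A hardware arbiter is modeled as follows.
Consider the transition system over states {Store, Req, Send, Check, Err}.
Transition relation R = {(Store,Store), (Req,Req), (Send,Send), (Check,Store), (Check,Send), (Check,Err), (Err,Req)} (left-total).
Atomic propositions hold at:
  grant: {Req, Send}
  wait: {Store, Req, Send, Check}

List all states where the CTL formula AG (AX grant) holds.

{Req, Send, Err}

Sat(AX grant) = {s : every successor in {Req, Send}} = {Req, Send, Err}
AG (AX grant): greatest fixpoint, start Z0 = {Req, Send, Err}, keep only states in Sat with every successor in Z. Already a fixed point.
Sat(AG (AX grant)) = {Req, Send, Err}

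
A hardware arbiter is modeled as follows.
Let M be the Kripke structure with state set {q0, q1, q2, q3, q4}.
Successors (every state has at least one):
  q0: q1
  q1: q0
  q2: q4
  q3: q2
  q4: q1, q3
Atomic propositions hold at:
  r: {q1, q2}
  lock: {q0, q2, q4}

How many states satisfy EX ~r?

3

Sat(~r) = {q0, q3, q4}
Sat(EX ~r) = {s : some successor in {q0, q3, q4}} = {q1, q2, q4}
|Sat(EX ~r)| = |{q1, q2, q4}| = 3.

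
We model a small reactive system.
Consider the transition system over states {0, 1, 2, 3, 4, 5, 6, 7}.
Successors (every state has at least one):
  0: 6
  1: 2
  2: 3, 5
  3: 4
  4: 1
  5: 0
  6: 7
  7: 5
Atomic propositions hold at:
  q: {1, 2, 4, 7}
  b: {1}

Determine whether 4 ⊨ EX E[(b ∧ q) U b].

Yes

Sat(b ∧ q) = {1}
E[(b ∧ q) U b]: least fixpoint, start Z0 = Sat(b) = {1}, add states in Sat(b ∧ q) with some successor in Z. Already a fixed point.
Sat(E[(b ∧ q) U b]) = {1}
Sat(EX E[(b ∧ q) U b]) = {s : some successor in {1}} = {4}
4 ∈ Sat(EX E[(b ∧ q) U b]) = {4}, so the formula holds at 4.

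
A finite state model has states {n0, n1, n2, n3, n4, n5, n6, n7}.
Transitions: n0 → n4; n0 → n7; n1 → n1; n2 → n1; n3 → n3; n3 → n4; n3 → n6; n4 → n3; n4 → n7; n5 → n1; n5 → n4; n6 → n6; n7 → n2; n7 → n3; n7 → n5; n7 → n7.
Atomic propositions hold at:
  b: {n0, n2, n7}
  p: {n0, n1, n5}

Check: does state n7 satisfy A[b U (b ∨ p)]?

Yes

Sat(b ∨ p) = {n0, n1, n2, n5, n7}
A[b U (b ∨ p)]: least fixpoint, start Z0 = Sat((b ∨ p)) = {n0, n1, n2, n5, n7}, add states in Sat(b) with every successor in Z. Already a fixed point.
Sat(A[b U (b ∨ p)]) = {n0, n1, n2, n5, n7}
n7 ∈ Sat(A[b U (b ∨ p)]) = {n0, n1, n2, n5, n7}, so the formula holds at n7.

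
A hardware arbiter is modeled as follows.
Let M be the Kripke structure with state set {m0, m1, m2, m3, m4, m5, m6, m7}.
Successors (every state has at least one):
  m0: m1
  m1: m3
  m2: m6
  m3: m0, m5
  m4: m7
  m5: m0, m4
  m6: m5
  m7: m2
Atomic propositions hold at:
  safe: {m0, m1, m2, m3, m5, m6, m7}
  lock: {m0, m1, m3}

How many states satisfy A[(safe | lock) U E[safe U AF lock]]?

Sat(safe | lock) = {m0, m1, m2, m3, m5, m6, m7}
AF lock: least fixpoint, start Z0 = {m0, m1, m3}, add states with every successor in Z. Already a fixed point.
Sat(AF lock) = {m0, m1, m3}
E[safe U AF lock]: least fixpoint, start Z0 = Sat(AF lock) = {m0, m1, m3}, add states in Sat(safe) with some successor in Z. Z1 = {m0, m1, m3, m5}; Z2 = {m0, m1, m3, m5, m6}; Z3 = {m0, m1, m2, m3, m5, m6}; Z4 = {m0, m1, m2, m3, m5, m6, m7}; fixed.
Sat(E[safe U AF lock]) = {m0, m1, m2, m3, m5, m6, m7}
A[(safe | lock) U E[safe U AF lock]]: least fixpoint, start Z0 = Sat(E[safe U AF lock]) = {m0, m1, m2, m3, m5, m6, m7}, add states in Sat(safe | lock) with every successor in Z. Already a fixed point.
Sat(A[(safe | lock) U E[safe U AF lock]]) = {m0, m1, m2, m3, m5, m6, m7}
|Sat(A[(safe | lock) U E[safe U AF lock]])| = |{m0, m1, m2, m3, m5, m6, m7}| = 7.

7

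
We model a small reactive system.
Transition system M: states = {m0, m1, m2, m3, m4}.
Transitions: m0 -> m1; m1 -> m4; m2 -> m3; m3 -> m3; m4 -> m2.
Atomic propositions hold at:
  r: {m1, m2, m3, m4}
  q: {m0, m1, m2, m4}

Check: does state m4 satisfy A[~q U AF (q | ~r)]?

Yes

Sat(~q) = {m3}
Sat(~r) = {m0}
Sat(q | ~r) = {m0, m1, m2, m4}
AF (q | ~r): least fixpoint, start Z0 = {m0, m1, m2, m4}, add states with every successor in Z. Already a fixed point.
Sat(AF (q | ~r)) = {m0, m1, m2, m4}
A[~q U AF (q | ~r)]: least fixpoint, start Z0 = Sat(AF (q | ~r)) = {m0, m1, m2, m4}, add states in Sat(~q) with every successor in Z. Already a fixed point.
Sat(A[~q U AF (q | ~r)]) = {m0, m1, m2, m4}
m4 ∈ Sat(A[~q U AF (q | ~r)]) = {m0, m1, m2, m4}, so the formula holds at m4.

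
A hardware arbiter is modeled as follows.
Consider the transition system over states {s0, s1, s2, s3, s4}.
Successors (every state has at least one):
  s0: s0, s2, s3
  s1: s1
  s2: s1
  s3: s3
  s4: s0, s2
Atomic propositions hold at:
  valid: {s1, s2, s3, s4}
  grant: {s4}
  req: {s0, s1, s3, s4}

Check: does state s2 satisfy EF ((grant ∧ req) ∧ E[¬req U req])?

No

Sat(grant ∧ req) = {s4}
Sat(¬req) = {s2}
E[¬req U req]: least fixpoint, start Z0 = Sat(req) = {s0, s1, s3, s4}, add states in Sat(¬req) with some successor in Z. Z1 = {s0, s1, s2, s3, s4}; fixed.
Sat(E[¬req U req]) = {s0, s1, s2, s3, s4}
Sat((grant ∧ req) ∧ E[¬req U req]) = {s4}
EF ((grant ∧ req) ∧ E[¬req U req]): least fixpoint, start Z0 = {s4}, add states with some successor in Z. Already a fixed point.
Sat(EF ((grant ∧ req) ∧ E[¬req U req])) = {s4}
s2 ∉ Sat(EF ((grant ∧ req) ∧ E[¬req U req])) = {s4}, so the formula does not hold at s2.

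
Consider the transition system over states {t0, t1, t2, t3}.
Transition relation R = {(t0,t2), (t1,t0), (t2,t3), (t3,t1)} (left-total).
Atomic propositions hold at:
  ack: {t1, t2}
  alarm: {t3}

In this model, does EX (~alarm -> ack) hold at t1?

No

Sat(~alarm) = {t0, t1, t2}
Sat(~alarm -> ack) = {t1, t2, t3}
Sat(EX (~alarm -> ack)) = {s : some successor in {t1, t2, t3}} = {t0, t2, t3}
t1 ∉ Sat(EX (~alarm -> ack)) = {t0, t2, t3}, so the formula does not hold at t1.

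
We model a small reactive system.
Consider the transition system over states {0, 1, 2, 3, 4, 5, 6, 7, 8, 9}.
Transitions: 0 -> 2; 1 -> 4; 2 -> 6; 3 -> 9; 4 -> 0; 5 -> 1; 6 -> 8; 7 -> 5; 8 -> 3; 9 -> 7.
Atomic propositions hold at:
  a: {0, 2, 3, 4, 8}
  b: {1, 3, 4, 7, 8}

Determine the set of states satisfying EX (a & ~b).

Sat(~b) = {0, 2, 5, 6, 9}
Sat(a & ~b) = {0, 2}
Sat(EX (a & ~b)) = {s : some successor in {0, 2}} = {0, 4}

{0, 4}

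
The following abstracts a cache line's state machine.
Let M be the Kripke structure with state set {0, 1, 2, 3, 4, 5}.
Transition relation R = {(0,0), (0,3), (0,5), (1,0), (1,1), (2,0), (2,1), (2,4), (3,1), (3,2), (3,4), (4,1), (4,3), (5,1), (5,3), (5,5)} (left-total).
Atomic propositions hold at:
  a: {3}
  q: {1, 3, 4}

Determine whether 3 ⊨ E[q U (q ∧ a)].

Sat(q ∧ a) = {3}
E[q U (q ∧ a)]: least fixpoint, start Z0 = Sat((q ∧ a)) = {3}, add states in Sat(q) with some successor in Z. Z1 = {3, 4}; fixed.
Sat(E[q U (q ∧ a)]) = {3, 4}
3 ∈ Sat(E[q U (q ∧ a)]) = {3, 4}, so the formula holds at 3.

Yes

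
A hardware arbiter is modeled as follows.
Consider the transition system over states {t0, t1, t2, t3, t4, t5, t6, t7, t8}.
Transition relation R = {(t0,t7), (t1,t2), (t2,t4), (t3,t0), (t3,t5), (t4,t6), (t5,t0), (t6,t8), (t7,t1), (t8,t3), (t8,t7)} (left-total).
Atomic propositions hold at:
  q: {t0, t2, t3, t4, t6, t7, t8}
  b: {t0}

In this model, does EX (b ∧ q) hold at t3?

Yes

Sat(b ∧ q) = {t0}
Sat(EX (b ∧ q)) = {s : some successor in {t0}} = {t3, t5}
t3 ∈ Sat(EX (b ∧ q)) = {t3, t5}, so the formula holds at t3.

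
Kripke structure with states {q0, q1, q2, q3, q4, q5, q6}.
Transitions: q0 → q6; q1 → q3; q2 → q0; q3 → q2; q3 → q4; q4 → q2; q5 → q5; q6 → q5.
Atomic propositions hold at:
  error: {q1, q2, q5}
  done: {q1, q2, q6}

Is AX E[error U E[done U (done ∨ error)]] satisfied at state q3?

No

Sat(done ∨ error) = {q1, q2, q5, q6}
E[done U (done ∨ error)]: least fixpoint, start Z0 = Sat((done ∨ error)) = {q1, q2, q5, q6}, add states in Sat(done) with some successor in Z. Already a fixed point.
Sat(E[done U (done ∨ error)]) = {q1, q2, q5, q6}
E[error U E[done U (done ∨ error)]]: least fixpoint, start Z0 = Sat(E[done U (done ∨ error)]) = {q1, q2, q5, q6}, add states in Sat(error) with some successor in Z. Already a fixed point.
Sat(E[error U E[done U (done ∨ error)]]) = {q1, q2, q5, q6}
Sat(AX E[error U E[done U (done ∨ error)]]) = {s : every successor in {q1, q2, q5, q6}} = {q0, q4, q5, q6}
q3 ∉ Sat(AX E[error U E[done U (done ∨ error)]]) = {q0, q4, q5, q6}, so the formula does not hold at q3.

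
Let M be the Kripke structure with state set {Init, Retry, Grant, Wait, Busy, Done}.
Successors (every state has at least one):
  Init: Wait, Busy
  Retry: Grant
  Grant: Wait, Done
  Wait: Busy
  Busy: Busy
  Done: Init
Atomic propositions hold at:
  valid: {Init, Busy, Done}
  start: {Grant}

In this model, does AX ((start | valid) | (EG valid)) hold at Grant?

Sat(start | valid) = {Init, Grant, Busy, Done}
EG valid: greatest fixpoint, start Z0 = {Init, Busy, Done}, keep only states in Sat with some successor in Z. Already a fixed point.
Sat(EG valid) = {Init, Busy, Done}
Sat((start | valid) | (EG valid)) = {Init, Grant, Busy, Done}
Sat(AX ((start | valid) | (EG valid))) = {s : every successor in {Init, Grant, Busy, Done}} = {Retry, Wait, Busy, Done}
Grant ∉ Sat(AX ((start | valid) | (EG valid))) = {Retry, Wait, Busy, Done}, so the formula does not hold at Grant.

No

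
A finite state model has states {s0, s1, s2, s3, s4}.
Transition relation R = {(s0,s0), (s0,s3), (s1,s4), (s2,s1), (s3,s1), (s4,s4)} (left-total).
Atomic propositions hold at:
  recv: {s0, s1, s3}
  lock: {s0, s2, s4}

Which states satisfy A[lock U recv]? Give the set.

A[lock U recv]: least fixpoint, start Z0 = Sat(recv) = {s0, s1, s3}, add states in Sat(lock) with every successor in Z. Z1 = {s0, s1, s2, s3}; fixed.
Sat(A[lock U recv]) = {s0, s1, s2, s3}

{s0, s1, s2, s3}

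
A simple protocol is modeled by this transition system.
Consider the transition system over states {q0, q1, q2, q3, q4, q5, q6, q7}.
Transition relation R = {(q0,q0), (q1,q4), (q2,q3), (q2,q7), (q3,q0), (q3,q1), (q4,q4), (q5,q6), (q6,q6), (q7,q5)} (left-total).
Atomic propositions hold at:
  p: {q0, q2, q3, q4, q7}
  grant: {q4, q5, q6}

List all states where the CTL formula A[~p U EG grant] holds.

Sat(~p) = {q1, q5, q6}
EG grant: greatest fixpoint, start Z0 = {q4, q5, q6}, keep only states in Sat with some successor in Z. Already a fixed point.
Sat(EG grant) = {q4, q5, q6}
A[~p U EG grant]: least fixpoint, start Z0 = Sat(EG grant) = {q4, q5, q6}, add states in Sat(~p) with every successor in Z. Z1 = {q1, q4, q5, q6}; fixed.
Sat(A[~p U EG grant]) = {q1, q4, q5, q6}

{q1, q4, q5, q6}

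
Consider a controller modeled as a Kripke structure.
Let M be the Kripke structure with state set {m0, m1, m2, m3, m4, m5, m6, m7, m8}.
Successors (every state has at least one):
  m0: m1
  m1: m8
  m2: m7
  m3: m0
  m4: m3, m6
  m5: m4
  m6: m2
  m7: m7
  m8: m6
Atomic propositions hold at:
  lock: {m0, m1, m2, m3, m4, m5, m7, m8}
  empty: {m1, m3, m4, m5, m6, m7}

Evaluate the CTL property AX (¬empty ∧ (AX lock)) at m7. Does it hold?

Sat(¬empty) = {m0, m2, m8}
Sat(AX lock) = {s : every successor in {m0, m1, m2, m3, m4, m5, m7, m8}} = {m0, m1, m2, m3, m5, m6, m7}
Sat(¬empty ∧ (AX lock)) = {m0, m2}
Sat(AX (¬empty ∧ (AX lock))) = {s : every successor in {m0, m2}} = {m3, m6}
m7 ∉ Sat(AX (¬empty ∧ (AX lock))) = {m3, m6}, so the formula does not hold at m7.

No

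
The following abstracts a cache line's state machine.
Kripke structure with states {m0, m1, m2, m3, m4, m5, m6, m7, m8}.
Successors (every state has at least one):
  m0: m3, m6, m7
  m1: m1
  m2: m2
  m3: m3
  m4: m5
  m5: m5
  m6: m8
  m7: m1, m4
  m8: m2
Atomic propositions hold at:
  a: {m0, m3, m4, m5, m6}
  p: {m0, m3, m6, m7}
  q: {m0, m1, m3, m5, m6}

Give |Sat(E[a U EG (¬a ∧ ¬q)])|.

4

Sat(¬a) = {m1, m2, m7, m8}
Sat(¬q) = {m2, m4, m7, m8}
Sat(¬a ∧ ¬q) = {m2, m7, m8}
EG (¬a ∧ ¬q): greatest fixpoint, start Z0 = {m2, m7, m8}, keep only states in Sat with some successor in Z. Z1 = {m2, m8}; fixed.
Sat(EG (¬a ∧ ¬q)) = {m2, m8}
E[a U EG (¬a ∧ ¬q)]: least fixpoint, start Z0 = Sat(EG (¬a ∧ ¬q)) = {m2, m8}, add states in Sat(a) with some successor in Z. Z1 = {m2, m6, m8}; Z2 = {m0, m2, m6, m8}; fixed.
Sat(E[a U EG (¬a ∧ ¬q)]) = {m0, m2, m6, m8}
|Sat(E[a U EG (¬a ∧ ¬q)])| = |{m0, m2, m6, m8}| = 4.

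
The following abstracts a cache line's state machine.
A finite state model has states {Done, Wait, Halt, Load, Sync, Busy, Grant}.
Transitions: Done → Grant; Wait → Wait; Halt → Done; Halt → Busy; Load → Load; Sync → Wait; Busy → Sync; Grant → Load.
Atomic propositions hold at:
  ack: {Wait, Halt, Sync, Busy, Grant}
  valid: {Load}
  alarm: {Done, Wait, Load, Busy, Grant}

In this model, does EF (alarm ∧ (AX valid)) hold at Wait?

No

Sat(AX valid) = {s : every successor in {Load}} = {Load, Grant}
Sat(alarm ∧ (AX valid)) = {Load, Grant}
EF (alarm ∧ (AX valid)): least fixpoint, start Z0 = {Load, Grant}, add states with some successor in Z. Z1 = {Done, Load, Grant}; Z2 = {Done, Halt, Load, Grant}; fixed.
Sat(EF (alarm ∧ (AX valid))) = {Done, Halt, Load, Grant}
Wait ∉ Sat(EF (alarm ∧ (AX valid))) = {Done, Halt, Load, Grant}, so the formula does not hold at Wait.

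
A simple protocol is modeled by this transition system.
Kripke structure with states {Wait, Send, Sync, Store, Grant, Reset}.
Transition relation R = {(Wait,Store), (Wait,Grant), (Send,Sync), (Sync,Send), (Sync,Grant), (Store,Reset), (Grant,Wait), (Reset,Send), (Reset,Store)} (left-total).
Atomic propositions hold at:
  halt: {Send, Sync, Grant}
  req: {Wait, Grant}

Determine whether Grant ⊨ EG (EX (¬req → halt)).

Sat(¬req) = {Send, Sync, Store, Reset}
Sat(¬req → halt) = {Wait, Send, Sync, Grant}
Sat(EX (¬req → halt)) = {s : some successor in {Wait, Send, Sync, Grant}} = {Wait, Send, Sync, Grant, Reset}
EG (EX (¬req → halt)): greatest fixpoint, start Z0 = {Wait, Send, Sync, Grant, Reset}, keep only states in Sat with some successor in Z. Already a fixed point.
Sat(EG (EX (¬req → halt))) = {Wait, Send, Sync, Grant, Reset}
Grant ∈ Sat(EG (EX (¬req → halt))) = {Wait, Send, Sync, Grant, Reset}, so the formula holds at Grant.

Yes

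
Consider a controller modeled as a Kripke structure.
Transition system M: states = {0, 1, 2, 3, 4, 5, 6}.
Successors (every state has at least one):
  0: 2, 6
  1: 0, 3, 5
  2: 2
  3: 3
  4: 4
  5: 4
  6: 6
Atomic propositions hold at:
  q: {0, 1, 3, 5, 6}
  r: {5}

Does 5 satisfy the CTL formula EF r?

EF r: least fixpoint, start Z0 = {5}, add states with some successor in Z. Z1 = {1, 5}; fixed.
Sat(EF r) = {1, 5}
5 ∈ Sat(EF r) = {1, 5}, so the formula holds at 5.

Yes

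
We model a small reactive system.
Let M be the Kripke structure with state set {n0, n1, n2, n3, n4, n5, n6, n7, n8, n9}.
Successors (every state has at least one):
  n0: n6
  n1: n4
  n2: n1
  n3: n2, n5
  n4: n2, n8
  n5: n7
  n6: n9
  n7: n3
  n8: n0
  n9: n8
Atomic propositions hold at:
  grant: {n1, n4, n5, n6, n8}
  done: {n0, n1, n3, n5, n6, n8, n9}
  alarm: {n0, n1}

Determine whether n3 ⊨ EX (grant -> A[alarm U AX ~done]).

Yes

Sat(~done) = {n2, n4, n7}
Sat(AX ~done) = {s : every successor in {n2, n4, n7}} = {n1, n5}
A[alarm U AX ~done]: least fixpoint, start Z0 = Sat(AX ~done) = {n1, n5}, add states in Sat(alarm) with every successor in Z. Already a fixed point.
Sat(A[alarm U AX ~done]) = {n1, n5}
Sat(grant -> A[alarm U AX ~done]) = {n0, n1, n2, n3, n5, n7, n9}
Sat(EX (grant -> A[alarm U AX ~done])) = {s : some successor in {n0, n1, n2, n3, n5, n7, n9}} = {n2, n3, n4, n5, n6, n7, n8}
n3 ∈ Sat(EX (grant -> A[alarm U AX ~done])) = {n2, n3, n4, n5, n6, n7, n8}, so the formula holds at n3.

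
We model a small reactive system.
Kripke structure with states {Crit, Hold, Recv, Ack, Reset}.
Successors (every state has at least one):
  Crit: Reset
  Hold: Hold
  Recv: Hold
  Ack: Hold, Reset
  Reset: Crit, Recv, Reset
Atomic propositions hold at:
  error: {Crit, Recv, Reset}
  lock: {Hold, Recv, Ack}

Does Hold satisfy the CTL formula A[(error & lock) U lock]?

Sat(error & lock) = {Recv}
A[(error & lock) U lock]: least fixpoint, start Z0 = Sat(lock) = {Hold, Recv, Ack}, add states in Sat(error & lock) with every successor in Z. Already a fixed point.
Sat(A[(error & lock) U lock]) = {Hold, Recv, Ack}
Hold ∈ Sat(A[(error & lock) U lock]) = {Hold, Recv, Ack}, so the formula holds at Hold.

Yes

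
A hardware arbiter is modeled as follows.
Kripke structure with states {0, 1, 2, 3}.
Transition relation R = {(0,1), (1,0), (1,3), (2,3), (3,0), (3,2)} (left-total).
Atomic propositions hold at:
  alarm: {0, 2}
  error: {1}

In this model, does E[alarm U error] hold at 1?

E[alarm U error]: least fixpoint, start Z0 = Sat(error) = {1}, add states in Sat(alarm) with some successor in Z. Z1 = {0, 1}; fixed.
Sat(E[alarm U error]) = {0, 1}
1 ∈ Sat(E[alarm U error]) = {0, 1}, so the formula holds at 1.

Yes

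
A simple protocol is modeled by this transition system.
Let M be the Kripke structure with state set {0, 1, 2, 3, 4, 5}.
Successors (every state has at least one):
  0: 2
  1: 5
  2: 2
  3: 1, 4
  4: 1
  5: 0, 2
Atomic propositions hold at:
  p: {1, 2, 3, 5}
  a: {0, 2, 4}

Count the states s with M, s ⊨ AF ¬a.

Sat(¬a) = {1, 3, 5}
AF ¬a: least fixpoint, start Z0 = {1, 3, 5}, add states with every successor in Z. Z1 = {1, 3, 4, 5}; fixed.
Sat(AF ¬a) = {1, 3, 4, 5}
|Sat(AF ¬a)| = |{1, 3, 4, 5}| = 4.

4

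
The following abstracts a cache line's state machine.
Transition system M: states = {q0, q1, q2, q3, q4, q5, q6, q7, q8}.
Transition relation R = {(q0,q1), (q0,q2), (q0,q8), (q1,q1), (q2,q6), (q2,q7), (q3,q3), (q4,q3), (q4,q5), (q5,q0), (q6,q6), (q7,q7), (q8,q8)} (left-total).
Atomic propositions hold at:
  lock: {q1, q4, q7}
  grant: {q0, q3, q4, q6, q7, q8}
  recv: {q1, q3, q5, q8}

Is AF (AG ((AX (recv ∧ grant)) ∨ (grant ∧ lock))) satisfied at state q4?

No

Sat(recv ∧ grant) = {q3, q8}
Sat(AX (recv ∧ grant)) = {s : every successor in {q3, q8}} = {q3, q8}
Sat(grant ∧ lock) = {q4, q7}
Sat((AX (recv ∧ grant)) ∨ (grant ∧ lock)) = {q3, q4, q7, q8}
AG ((AX (recv ∧ grant)) ∨ (grant ∧ lock)): greatest fixpoint, start Z0 = {q3, q4, q7, q8}, keep only states in Sat with every successor in Z. Z1 = {q3, q7, q8}; fixed.
Sat(AG ((AX (recv ∧ grant)) ∨ (grant ∧ lock))) = {q3, q7, q8}
AF (AG ((AX (recv ∧ grant)) ∨ (grant ∧ lock))): least fixpoint, start Z0 = {q3, q7, q8}, add states with every successor in Z. Already a fixed point.
Sat(AF (AG ((AX (recv ∧ grant)) ∨ (grant ∧ lock)))) = {q3, q7, q8}
q4 ∉ Sat(AF (AG ((AX (recv ∧ grant)) ∨ (grant ∧ lock)))) = {q3, q7, q8}, so the formula does not hold at q4.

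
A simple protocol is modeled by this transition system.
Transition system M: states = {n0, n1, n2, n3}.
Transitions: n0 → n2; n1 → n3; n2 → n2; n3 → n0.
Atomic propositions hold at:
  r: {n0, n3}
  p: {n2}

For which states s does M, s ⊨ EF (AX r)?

{n1, n3}

Sat(AX r) = {s : every successor in {n0, n3}} = {n1, n3}
EF (AX r): least fixpoint, start Z0 = {n1, n3}, add states with some successor in Z. Already a fixed point.
Sat(EF (AX r)) = {n1, n3}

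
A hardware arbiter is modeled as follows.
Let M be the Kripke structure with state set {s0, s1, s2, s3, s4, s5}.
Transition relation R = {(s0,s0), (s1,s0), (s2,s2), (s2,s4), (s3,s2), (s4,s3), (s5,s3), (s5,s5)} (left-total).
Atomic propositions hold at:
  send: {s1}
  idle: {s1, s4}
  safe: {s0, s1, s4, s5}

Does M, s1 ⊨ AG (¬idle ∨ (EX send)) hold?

Sat(¬idle) = {s0, s2, s3, s5}
Sat(EX send) = {s : some successor in {s1}} = ∅
Sat(¬idle ∨ (EX send)) = {s0, s2, s3, s5}
AG (¬idle ∨ (EX send)): greatest fixpoint, start Z0 = {s0, s2, s3, s5}, keep only states in Sat with every successor in Z. Z1 = {s0, s3, s5}; Z2 = {s0, s5}; Z3 = {s0}; fixed.
Sat(AG (¬idle ∨ (EX send))) = {s0}
s1 ∉ Sat(AG (¬idle ∨ (EX send))) = {s0}, so the formula does not hold at s1.

No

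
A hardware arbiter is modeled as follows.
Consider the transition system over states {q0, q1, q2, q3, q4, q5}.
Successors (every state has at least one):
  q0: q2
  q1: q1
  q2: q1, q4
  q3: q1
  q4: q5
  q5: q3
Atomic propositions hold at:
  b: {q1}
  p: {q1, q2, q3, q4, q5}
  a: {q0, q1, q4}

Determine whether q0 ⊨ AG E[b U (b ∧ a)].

Sat(b ∧ a) = {q1}
E[b U (b ∧ a)]: least fixpoint, start Z0 = Sat((b ∧ a)) = {q1}, add states in Sat(b) with some successor in Z. Already a fixed point.
Sat(E[b U (b ∧ a)]) = {q1}
AG E[b U (b ∧ a)]: greatest fixpoint, start Z0 = {q1}, keep only states in Sat with every successor in Z. Already a fixed point.
Sat(AG E[b U (b ∧ a)]) = {q1}
q0 ∉ Sat(AG E[b U (b ∧ a)]) = {q1}, so the formula does not hold at q0.

No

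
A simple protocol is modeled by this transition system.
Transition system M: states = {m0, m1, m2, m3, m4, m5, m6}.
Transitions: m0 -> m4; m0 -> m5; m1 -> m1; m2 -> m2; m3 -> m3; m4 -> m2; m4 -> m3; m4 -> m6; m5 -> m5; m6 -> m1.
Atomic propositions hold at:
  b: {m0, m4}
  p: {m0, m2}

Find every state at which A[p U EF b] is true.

EF b: least fixpoint, start Z0 = {m0, m4}, add states with some successor in Z. Already a fixed point.
Sat(EF b) = {m0, m4}
A[p U EF b]: least fixpoint, start Z0 = Sat(EF b) = {m0, m4}, add states in Sat(p) with every successor in Z. Already a fixed point.
Sat(A[p U EF b]) = {m0, m4}

{m0, m4}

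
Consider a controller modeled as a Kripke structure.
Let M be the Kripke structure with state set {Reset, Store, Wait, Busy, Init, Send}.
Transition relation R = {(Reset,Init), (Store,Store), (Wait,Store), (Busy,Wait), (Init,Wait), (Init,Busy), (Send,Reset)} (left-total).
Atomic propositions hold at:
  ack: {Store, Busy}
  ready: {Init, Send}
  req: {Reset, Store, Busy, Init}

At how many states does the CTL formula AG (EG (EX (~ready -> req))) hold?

Sat(~ready) = {Reset, Store, Wait, Busy}
Sat(~ready -> req) = {Reset, Store, Busy, Init, Send}
Sat(EX (~ready -> req)) = {s : some successor in {Reset, Store, Busy, Init, Send}} = {Reset, Store, Wait, Init, Send}
EG (EX (~ready -> req)): greatest fixpoint, start Z0 = {Reset, Store, Wait, Init, Send}, keep only states in Sat with some successor in Z. Already a fixed point.
Sat(EG (EX (~ready -> req))) = {Reset, Store, Wait, Init, Send}
AG (EG (EX (~ready -> req))): greatest fixpoint, start Z0 = {Reset, Store, Wait, Init, Send}, keep only states in Sat with every successor in Z. Z1 = {Reset, Store, Wait, Send}; Z2 = {Store, Wait, Send}; Z3 = {Store, Wait}; fixed.
Sat(AG (EG (EX (~ready -> req)))) = {Store, Wait}
|Sat(AG (EG (EX (~ready -> req))))| = |{Store, Wait}| = 2.

2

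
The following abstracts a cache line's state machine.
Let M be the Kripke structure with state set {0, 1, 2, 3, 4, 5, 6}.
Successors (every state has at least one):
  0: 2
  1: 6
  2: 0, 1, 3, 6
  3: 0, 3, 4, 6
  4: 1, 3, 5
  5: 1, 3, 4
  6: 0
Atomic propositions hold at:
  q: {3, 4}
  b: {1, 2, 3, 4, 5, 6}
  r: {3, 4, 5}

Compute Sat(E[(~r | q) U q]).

{0, 1, 2, 3, 4, 6}

Sat(~r) = {0, 1, 2, 6}
Sat(~r | q) = {0, 1, 2, 3, 4, 6}
E[(~r | q) U q]: least fixpoint, start Z0 = Sat(q) = {3, 4}, add states in Sat(~r | q) with some successor in Z. Z1 = {2, 3, 4}; Z2 = {0, 2, 3, 4}; Z3 = {0, 2, 3, 4, 6}; Z4 = {0, 1, 2, 3, 4, 6}; fixed.
Sat(E[(~r | q) U q]) = {0, 1, 2, 3, 4, 6}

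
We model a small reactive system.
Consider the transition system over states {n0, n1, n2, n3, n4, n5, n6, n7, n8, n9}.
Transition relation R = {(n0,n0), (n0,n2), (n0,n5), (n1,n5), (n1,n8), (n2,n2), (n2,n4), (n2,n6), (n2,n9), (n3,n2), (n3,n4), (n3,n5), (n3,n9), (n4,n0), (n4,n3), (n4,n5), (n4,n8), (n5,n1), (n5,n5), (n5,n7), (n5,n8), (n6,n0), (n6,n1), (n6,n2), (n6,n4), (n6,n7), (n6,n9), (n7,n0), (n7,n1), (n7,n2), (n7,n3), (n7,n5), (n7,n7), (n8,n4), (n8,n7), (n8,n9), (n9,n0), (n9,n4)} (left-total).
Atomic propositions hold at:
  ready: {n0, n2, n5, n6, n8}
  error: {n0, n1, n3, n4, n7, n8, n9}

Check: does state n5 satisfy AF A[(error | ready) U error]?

No

Sat(error | ready) = {n0, n1, n2, n3, n4, n5, n6, n7, n8, n9}
A[(error | ready) U error]: least fixpoint, start Z0 = Sat(error) = {n0, n1, n3, n4, n7, n8, n9}, add states in Sat(error | ready) with every successor in Z. Already a fixed point.
Sat(A[(error | ready) U error]) = {n0, n1, n3, n4, n7, n8, n9}
AF A[(error | ready) U error]: least fixpoint, start Z0 = {n0, n1, n3, n4, n7, n8, n9}, add states with every successor in Z. Already a fixed point.
Sat(AF A[(error | ready) U error]) = {n0, n1, n3, n4, n7, n8, n9}
n5 ∉ Sat(AF A[(error | ready) U error]) = {n0, n1, n3, n4, n7, n8, n9}, so the formula does not hold at n5.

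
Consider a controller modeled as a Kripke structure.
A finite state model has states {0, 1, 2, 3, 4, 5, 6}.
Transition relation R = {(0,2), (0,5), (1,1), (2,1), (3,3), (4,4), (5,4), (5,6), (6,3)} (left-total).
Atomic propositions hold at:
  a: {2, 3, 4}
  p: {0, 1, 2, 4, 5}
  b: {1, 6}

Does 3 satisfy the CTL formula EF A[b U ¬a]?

Sat(¬a) = {0, 1, 5, 6}
A[b U ¬a]: least fixpoint, start Z0 = Sat(¬a) = {0, 1, 5, 6}, add states in Sat(b) with every successor in Z. Already a fixed point.
Sat(A[b U ¬a]) = {0, 1, 5, 6}
EF A[b U ¬a]: least fixpoint, start Z0 = {0, 1, 5, 6}, add states with some successor in Z. Z1 = {0, 1, 2, 5, 6}; fixed.
Sat(EF A[b U ¬a]) = {0, 1, 2, 5, 6}
3 ∉ Sat(EF A[b U ¬a]) = {0, 1, 2, 5, 6}, so the formula does not hold at 3.

No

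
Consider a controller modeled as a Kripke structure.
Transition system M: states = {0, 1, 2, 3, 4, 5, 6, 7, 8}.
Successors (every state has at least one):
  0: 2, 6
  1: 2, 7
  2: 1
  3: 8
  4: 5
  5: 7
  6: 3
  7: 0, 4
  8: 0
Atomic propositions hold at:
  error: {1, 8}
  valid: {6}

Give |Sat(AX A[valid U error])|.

2

A[valid U error]: least fixpoint, start Z0 = Sat(error) = {1, 8}, add states in Sat(valid) with every successor in Z. Already a fixed point.
Sat(A[valid U error]) = {1, 8}
Sat(AX A[valid U error]) = {s : every successor in {1, 8}} = {2, 3}
|Sat(AX A[valid U error])| = |{2, 3}| = 2.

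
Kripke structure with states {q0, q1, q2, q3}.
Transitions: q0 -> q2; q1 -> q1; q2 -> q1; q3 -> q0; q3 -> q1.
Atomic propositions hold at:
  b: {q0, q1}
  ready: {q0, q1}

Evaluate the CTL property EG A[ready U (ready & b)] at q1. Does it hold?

Sat(ready & b) = {q0, q1}
A[ready U (ready & b)]: least fixpoint, start Z0 = Sat((ready & b)) = {q0, q1}, add states in Sat(ready) with every successor in Z. Already a fixed point.
Sat(A[ready U (ready & b)]) = {q0, q1}
EG A[ready U (ready & b)]: greatest fixpoint, start Z0 = {q0, q1}, keep only states in Sat with some successor in Z. Z1 = {q1}; fixed.
Sat(EG A[ready U (ready & b)]) = {q1}
q1 ∈ Sat(EG A[ready U (ready & b)]) = {q1}, so the formula holds at q1.

Yes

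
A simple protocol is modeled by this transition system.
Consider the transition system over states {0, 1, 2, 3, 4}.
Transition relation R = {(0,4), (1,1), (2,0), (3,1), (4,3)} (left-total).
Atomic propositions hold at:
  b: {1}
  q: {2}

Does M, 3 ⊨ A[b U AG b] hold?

AG b: greatest fixpoint, start Z0 = {1}, keep only states in Sat with every successor in Z. Already a fixed point.
Sat(AG b) = {1}
A[b U AG b]: least fixpoint, start Z0 = Sat(AG b) = {1}, add states in Sat(b) with every successor in Z. Already a fixed point.
Sat(A[b U AG b]) = {1}
3 ∉ Sat(A[b U AG b]) = {1}, so the formula does not hold at 3.

No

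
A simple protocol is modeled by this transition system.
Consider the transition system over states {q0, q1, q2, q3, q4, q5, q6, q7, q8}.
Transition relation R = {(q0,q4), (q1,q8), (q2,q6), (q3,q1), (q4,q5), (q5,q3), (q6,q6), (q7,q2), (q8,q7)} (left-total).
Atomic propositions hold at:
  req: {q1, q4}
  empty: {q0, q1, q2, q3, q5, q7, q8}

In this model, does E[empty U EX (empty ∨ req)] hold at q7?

Yes

Sat(empty ∨ req) = {q0, q1, q2, q3, q4, q5, q7, q8}
Sat(EX (empty ∨ req)) = {s : some successor in {q0, q1, q2, q3, q4, q5, q7, q8}} = {q0, q1, q3, q4, q5, q7, q8}
E[empty U EX (empty ∨ req)]: least fixpoint, start Z0 = Sat(EX (empty ∨ req)) = {q0, q1, q3, q4, q5, q7, q8}, add states in Sat(empty) with some successor in Z. Already a fixed point.
Sat(E[empty U EX (empty ∨ req)]) = {q0, q1, q3, q4, q5, q7, q8}
q7 ∈ Sat(E[empty U EX (empty ∨ req)]) = {q0, q1, q3, q4, q5, q7, q8}, so the formula holds at q7.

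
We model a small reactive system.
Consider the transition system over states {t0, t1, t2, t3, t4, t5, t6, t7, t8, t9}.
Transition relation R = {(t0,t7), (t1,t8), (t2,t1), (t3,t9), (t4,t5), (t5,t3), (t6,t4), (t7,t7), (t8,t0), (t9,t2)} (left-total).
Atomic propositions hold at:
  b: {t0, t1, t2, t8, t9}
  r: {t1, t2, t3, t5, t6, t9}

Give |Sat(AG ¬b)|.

Sat(¬b) = {t3, t4, t5, t6, t7}
AG ¬b: greatest fixpoint, start Z0 = {t3, t4, t5, t6, t7}, keep only states in Sat with every successor in Z. Z1 = {t4, t5, t6, t7}; Z2 = {t4, t6, t7}; Z3 = {t6, t7}; Z4 = {t7}; fixed.
Sat(AG ¬b) = {t7}
|Sat(AG ¬b)| = |{t7}| = 1.

1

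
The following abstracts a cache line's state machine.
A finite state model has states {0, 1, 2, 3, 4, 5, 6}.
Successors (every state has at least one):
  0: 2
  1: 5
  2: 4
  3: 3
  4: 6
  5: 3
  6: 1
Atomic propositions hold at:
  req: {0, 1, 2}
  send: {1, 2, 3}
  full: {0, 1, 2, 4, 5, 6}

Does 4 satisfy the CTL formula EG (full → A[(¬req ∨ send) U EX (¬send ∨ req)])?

No

Sat(¬req) = {3, 4, 5, 6}
Sat(¬req ∨ send) = {1, 2, 3, 4, 5, 6}
Sat(¬send) = {0, 4, 5, 6}
Sat(¬send ∨ req) = {0, 1, 2, 4, 5, 6}
Sat(EX (¬send ∨ req)) = {s : some successor in {0, 1, 2, 4, 5, 6}} = {0, 1, 2, 4, 6}
A[(¬req ∨ send) U EX (¬send ∨ req)]: least fixpoint, start Z0 = Sat(EX (¬send ∨ req)) = {0, 1, 2, 4, 6}, add states in Sat(¬req ∨ send) with every successor in Z. Already a fixed point.
Sat(A[(¬req ∨ send) U EX (¬send ∨ req)]) = {0, 1, 2, 4, 6}
Sat(full → A[(¬req ∨ send) U EX (¬send ∨ req)]) = {0, 1, 2, 3, 4, 6}
EG (full → A[(¬req ∨ send) U EX (¬send ∨ req)]): greatest fixpoint, start Z0 = {0, 1, 2, 3, 4, 6}, keep only states in Sat with some successor in Z. Z1 = {0, 2, 3, 4, 6}; Z2 = {0, 2, 3, 4}; Z3 = {0, 2, 3}; Z4 = {0, 3}; Z5 = {3}; fixed.
Sat(EG (full → A[(¬req ∨ send) U EX (¬send ∨ req)])) = {3}
4 ∉ Sat(EG (full → A[(¬req ∨ send) U EX (¬send ∨ req)])) = {3}, so the formula does not hold at 4.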